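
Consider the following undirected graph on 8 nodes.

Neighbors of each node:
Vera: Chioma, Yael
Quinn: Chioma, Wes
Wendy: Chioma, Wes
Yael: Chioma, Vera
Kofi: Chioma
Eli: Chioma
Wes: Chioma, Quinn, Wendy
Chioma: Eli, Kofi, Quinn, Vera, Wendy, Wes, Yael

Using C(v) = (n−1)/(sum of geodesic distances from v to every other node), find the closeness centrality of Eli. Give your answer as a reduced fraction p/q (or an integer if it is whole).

7/13

Distances from Eli: Chioma:1, Kofi:2, Quinn:2, Vera:2, Wendy:2, Wes:2, Yael:2. Sum = 13.
n = 8, so closeness = 7/13.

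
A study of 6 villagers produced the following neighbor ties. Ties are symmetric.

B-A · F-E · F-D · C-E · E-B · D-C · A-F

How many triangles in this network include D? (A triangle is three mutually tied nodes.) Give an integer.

0

D's neighbors are C and F, but none of them are tied to each other, so no triangle contains D.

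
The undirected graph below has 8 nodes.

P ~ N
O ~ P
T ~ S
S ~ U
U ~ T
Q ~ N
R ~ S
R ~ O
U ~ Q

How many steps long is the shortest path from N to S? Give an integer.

3

One shortest route is N – Q – U – S, which uses 3 edges, and at distance 2 from N we only reach {O, U}, which does not include S. So d(N,S) = 3.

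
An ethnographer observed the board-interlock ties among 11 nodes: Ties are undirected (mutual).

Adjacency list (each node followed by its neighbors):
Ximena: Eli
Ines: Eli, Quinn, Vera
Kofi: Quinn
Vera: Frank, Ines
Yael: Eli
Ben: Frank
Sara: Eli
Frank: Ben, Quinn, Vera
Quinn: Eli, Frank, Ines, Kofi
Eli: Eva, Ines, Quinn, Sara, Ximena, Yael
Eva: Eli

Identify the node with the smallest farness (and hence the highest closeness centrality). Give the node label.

Eli

Farness (sum of distances to all others) for each node — Ben:30, Eli:15, Eva:24, Frank:21, Ines:18, Kofi:25, Quinn:16, Sara:24, Vera:23, Ximena:24, Yael:24.
The smallest farness is 15, for Eli, so Eli has the highest closeness.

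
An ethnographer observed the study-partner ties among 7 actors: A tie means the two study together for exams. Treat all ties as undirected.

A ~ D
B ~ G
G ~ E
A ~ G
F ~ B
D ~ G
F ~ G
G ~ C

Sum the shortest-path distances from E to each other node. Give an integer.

11

Distances from E: A:2, B:2, C:2, D:2, F:2, G:1.
Sum = 2 + 2 + 2 + 2 + 2 + 1 = 11.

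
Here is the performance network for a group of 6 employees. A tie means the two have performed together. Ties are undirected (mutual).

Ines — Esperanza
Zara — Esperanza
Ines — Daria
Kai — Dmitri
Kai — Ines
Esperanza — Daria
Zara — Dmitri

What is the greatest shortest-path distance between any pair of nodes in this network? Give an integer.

Eccentricity of each node (its greatest distance to any other): Daria:3, Dmitri:3, Esperanza:2, Ines:2, Kai:2, Zara:2.
The maximum eccentricity is 3, realized for instance by the pair Daria–Dmitri via Daria – Ines – Kai – Dmitri. So the diameter is 3.

3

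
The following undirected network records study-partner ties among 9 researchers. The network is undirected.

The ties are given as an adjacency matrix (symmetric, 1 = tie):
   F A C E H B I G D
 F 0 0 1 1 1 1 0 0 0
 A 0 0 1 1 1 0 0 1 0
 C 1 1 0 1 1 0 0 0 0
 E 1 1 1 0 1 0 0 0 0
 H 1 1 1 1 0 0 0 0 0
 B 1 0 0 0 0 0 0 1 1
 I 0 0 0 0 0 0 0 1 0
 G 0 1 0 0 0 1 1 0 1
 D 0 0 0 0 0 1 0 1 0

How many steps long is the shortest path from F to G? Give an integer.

One shortest route is F – B – G, which uses 2 edges, and F and G are not directly tied, so nothing shorter exists. So d(F,G) = 2.

2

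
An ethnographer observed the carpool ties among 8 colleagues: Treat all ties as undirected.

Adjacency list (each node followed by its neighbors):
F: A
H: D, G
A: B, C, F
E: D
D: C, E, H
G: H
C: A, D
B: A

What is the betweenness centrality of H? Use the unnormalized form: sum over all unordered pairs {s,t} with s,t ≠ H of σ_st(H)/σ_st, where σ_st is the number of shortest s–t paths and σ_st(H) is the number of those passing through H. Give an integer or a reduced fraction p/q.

6

Pairs whose geodesics pass through H — D–G: 1; G–B: 1; G–A: 1; G–E: 1; G–F: 1; G–C: 1.
All other pairs contribute 0.
Summing the contributions gives betweenness(H) = 6.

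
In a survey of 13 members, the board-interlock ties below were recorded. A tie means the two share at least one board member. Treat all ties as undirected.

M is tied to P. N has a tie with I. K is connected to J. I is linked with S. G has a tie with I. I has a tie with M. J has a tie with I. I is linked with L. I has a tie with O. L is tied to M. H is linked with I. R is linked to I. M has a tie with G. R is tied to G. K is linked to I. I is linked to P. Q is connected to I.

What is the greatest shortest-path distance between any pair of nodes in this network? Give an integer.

2

Eccentricity of each node (its greatest distance to any other): G:2, H:2, I:1, J:2, K:2, L:2, M:2, N:2, O:2, P:2, Q:2, R:2, S:2.
The maximum eccentricity is 2, realized for instance by the pair M–K via M – I – K. So the diameter is 2.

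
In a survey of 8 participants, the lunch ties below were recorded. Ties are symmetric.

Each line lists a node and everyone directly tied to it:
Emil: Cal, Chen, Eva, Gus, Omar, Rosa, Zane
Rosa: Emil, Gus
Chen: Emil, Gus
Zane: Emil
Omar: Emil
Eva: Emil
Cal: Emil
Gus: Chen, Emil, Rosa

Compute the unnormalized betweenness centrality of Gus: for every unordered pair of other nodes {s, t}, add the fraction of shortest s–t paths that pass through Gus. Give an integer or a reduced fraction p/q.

Pairs whose geodesics pass through Gus — Chen–Rosa: 1/2.
All other pairs contribute 0.
Summing the contributions gives betweenness(Gus) = 1/2.

1/2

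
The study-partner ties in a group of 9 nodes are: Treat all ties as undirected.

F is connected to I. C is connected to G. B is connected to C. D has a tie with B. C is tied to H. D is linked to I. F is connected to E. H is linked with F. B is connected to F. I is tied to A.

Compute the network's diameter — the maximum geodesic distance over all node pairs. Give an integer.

5

Eccentricity of each node (its greatest distance to any other): A:5, B:3, C:4, D:3, E:4, F:3, G:5, H:3, I:4.
The maximum eccentricity is 5, realized for instance by the pair A–G via A – I – F – H – C – G. So the diameter is 5.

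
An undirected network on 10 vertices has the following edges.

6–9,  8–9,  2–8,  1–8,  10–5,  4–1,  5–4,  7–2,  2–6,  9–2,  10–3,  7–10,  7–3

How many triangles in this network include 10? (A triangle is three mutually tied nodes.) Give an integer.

1

10's neighbors: 3, 5, and 7.
Neighbor pairs that are themselves tied: 10–3–7. Each forms one triangle with 10, for 1 in total.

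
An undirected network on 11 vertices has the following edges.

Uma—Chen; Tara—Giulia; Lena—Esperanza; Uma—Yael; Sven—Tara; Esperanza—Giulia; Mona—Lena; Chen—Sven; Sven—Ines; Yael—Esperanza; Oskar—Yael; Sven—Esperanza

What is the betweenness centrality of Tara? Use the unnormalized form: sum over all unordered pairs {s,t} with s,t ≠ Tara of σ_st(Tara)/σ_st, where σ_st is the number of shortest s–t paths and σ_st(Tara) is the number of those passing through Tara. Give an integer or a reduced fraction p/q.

Pairs whose geodesics pass through Tara — Ines–Giulia: 1/2; Sven–Giulia: 1/2; Chen–Giulia: 1/2.
All other pairs contribute 0.
Summing the contributions gives betweenness(Tara) = 3/2.

3/2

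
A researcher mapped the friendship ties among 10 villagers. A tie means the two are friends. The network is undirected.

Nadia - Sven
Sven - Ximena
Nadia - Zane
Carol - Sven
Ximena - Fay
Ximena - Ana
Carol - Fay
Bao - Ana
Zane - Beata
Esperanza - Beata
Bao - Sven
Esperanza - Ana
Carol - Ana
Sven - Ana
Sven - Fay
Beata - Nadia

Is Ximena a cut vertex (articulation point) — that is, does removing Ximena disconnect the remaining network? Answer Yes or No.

No

Even without Ximena, every remaining node can still reach every other (the residual graph is connected), so Ximena is not a cut vertex.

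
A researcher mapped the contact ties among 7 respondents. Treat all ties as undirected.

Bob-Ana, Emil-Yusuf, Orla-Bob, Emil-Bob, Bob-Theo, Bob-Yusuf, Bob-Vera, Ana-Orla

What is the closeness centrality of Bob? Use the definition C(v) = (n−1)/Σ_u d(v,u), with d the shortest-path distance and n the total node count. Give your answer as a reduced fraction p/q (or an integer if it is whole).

Distances from Bob: Ana:1, Emil:1, Orla:1, Theo:1, Vera:1, Yusuf:1. Sum = 6.
n = 7, so closeness = 6/6 = 1.

1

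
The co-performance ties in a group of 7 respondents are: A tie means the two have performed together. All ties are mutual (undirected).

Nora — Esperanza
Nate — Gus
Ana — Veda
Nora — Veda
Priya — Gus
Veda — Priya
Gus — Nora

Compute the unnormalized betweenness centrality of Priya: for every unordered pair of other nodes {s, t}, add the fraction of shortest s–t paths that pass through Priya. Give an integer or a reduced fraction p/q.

Pairs whose geodesics pass through Priya — Nate–Veda: 1/2; Nate–Ana: 1/2; Veda–Gus: 1/2; Ana–Gus: 1/2.
All other pairs contribute 0.
Summing the contributions gives betweenness(Priya) = 2.

2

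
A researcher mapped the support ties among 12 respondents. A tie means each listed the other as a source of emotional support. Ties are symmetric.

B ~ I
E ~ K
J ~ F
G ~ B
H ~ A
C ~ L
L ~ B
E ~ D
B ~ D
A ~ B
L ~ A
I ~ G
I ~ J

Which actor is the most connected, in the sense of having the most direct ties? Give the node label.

Degrees — A:3, B:5, C:1, D:2, E:2, F:1, G:2, H:1, I:3, J:2, K:1, L:3.
The maximum is 5, attained only by B.

B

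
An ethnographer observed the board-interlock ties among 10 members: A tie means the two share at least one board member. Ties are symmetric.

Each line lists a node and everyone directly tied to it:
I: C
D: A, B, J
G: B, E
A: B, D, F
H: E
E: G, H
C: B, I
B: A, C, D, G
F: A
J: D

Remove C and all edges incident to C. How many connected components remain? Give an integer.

Without C, the remaining ties split the others into: {A, B, D, E, F, G, H, J}; {I}.
That's 2 separate components.

2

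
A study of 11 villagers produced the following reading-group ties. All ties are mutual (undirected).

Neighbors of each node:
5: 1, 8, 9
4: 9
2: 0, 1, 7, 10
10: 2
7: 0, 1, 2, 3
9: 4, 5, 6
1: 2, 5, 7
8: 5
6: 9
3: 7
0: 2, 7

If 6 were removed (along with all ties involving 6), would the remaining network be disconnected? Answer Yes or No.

Even without 6, every remaining node can still reach every other (the residual graph is connected), so 6 is not a cut vertex.

No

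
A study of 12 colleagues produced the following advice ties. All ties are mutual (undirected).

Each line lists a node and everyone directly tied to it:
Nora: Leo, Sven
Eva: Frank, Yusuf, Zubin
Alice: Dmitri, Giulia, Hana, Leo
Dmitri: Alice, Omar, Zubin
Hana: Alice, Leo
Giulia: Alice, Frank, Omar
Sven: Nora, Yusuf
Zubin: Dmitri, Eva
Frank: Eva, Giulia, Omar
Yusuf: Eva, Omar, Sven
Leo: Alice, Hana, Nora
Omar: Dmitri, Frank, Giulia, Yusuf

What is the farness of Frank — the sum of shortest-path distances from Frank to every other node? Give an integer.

24

Distances from Frank: Alice:2, Dmitri:2, Eva:1, Giulia:1, Hana:3, Leo:3, Nora:4, Omar:1, Sven:3, Yusuf:2, Zubin:2.
Sum = 2 + 2 + 1 + 1 + 3 + 3 + 4 + 1 + 3 + 2 + 2 = 24.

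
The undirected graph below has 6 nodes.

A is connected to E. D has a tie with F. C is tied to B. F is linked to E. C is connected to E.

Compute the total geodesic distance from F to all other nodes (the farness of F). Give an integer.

9

Distances from F: A:2, B:3, C:2, D:1, E:1.
Sum = 2 + 3 + 2 + 1 + 1 = 9.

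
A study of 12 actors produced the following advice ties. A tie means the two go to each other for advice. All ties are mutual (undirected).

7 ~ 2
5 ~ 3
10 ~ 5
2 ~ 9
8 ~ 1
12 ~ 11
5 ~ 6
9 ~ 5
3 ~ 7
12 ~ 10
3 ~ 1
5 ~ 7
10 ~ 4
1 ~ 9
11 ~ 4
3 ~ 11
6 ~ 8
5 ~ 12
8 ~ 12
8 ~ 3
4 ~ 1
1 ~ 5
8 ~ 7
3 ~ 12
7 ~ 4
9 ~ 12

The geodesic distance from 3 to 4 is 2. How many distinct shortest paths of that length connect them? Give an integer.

3

The shortest distance is 2. The length-2 paths are: 3–11–4; 3–7–4; 3–1–4.
That gives 3 distinct shortest paths.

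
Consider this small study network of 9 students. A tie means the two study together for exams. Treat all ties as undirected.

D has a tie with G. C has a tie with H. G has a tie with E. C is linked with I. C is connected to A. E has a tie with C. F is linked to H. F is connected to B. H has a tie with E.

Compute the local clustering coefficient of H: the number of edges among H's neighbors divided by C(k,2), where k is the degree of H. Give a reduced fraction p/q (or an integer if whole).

1/3

H's neighbors: C, E, and F (k = 3).
Possible neighbor pairs: C(3,2) = 3. Edges among them: C–E → e = 1.
Clustering(H) = 1/3.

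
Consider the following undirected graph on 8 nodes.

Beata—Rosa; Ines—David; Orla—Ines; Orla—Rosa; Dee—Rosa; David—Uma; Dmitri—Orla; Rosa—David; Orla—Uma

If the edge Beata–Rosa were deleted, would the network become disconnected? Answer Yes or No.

Yes

Without the Beata–Rosa edge there is no alternate route between Beata and Rosa, so the network disconnects. It is a bridge.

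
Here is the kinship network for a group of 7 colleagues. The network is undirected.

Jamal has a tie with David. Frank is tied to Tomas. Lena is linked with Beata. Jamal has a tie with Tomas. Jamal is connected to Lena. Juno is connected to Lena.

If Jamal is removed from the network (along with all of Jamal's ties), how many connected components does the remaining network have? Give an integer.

3

Without Jamal, the remaining ties split the others into: {Frank, Tomas}; {Beata, Juno, Lena}; {David}.
That's 3 separate components.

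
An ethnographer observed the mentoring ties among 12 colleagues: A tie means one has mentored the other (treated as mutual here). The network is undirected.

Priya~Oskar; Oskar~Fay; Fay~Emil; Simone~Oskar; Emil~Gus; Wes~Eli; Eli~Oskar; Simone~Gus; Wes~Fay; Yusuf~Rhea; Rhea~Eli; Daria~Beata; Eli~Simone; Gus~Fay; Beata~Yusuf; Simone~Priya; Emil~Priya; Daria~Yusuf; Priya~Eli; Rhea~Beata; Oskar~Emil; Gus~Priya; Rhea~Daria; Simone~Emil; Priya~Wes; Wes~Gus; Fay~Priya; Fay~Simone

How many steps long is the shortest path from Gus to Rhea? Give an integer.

3

One shortest route is Gus – Priya – Eli – Rhea, which uses 3 edges, and at distance 2 from Gus we only reach {Eli, Oskar}, which does not include Rhea. So d(Gus,Rhea) = 3.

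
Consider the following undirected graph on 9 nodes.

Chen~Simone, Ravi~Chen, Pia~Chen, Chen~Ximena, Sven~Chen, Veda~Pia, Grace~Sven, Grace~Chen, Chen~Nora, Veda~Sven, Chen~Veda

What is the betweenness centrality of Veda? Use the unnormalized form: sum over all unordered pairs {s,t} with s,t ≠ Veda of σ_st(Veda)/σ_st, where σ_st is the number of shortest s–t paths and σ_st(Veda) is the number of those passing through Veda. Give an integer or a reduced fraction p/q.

1/2

Pairs whose geodesics pass through Veda — Sven–Pia: 1/2.
All other pairs contribute 0.
Summing the contributions gives betweenness(Veda) = 1/2.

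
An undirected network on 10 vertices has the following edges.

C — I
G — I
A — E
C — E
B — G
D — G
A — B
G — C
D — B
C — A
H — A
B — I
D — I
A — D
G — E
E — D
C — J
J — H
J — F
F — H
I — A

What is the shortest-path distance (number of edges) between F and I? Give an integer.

3

One shortest route is F – J – C – I, which uses 3 edges, and at distance 2 from F we only reach {A, C}, which does not include I. So d(F,I) = 3.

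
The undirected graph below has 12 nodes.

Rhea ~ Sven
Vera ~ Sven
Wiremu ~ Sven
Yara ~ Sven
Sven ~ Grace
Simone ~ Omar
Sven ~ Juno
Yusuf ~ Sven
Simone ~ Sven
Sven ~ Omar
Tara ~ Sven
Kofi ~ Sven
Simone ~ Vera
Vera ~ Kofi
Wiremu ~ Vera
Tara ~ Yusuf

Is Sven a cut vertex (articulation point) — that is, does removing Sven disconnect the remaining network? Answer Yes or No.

Removing Sven leaves {Kofi, Omar, Simone, Vera, and Wiremu} with no path to {Tara and Yusuf}, so the network splits into 6 components. Sven is a cut vertex.

Yes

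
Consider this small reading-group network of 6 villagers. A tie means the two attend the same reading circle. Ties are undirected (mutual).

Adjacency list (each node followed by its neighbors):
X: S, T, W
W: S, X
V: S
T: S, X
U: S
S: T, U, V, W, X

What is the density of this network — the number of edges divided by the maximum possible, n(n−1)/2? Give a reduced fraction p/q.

7/15

There are 7 edges and 6 nodes, so the maximum possible is C(6,2) = 15.
Density = 7/15.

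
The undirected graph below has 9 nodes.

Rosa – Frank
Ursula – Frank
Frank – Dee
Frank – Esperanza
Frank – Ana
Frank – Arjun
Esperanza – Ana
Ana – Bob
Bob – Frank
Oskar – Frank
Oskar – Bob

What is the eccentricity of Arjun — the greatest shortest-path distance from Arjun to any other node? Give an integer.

Distances from Arjun: Ana:2, Bob:2, Dee:2, Esperanza:2, Frank:1, Oskar:2, Rosa:2, Ursula:2.
The largest is 2 (to Dee, Esperanza, Rosa, Ursula, Oskar, Ana, and Bob), so the eccentricity of Arjun is 2.

2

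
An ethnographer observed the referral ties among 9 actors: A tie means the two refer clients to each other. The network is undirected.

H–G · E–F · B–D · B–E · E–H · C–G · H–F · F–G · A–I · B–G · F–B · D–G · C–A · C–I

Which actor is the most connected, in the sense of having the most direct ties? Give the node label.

Degrees — A:2, B:4, C:3, D:2, E:3, F:4, G:5, H:3, I:2.
The maximum is 5, attained only by G.

G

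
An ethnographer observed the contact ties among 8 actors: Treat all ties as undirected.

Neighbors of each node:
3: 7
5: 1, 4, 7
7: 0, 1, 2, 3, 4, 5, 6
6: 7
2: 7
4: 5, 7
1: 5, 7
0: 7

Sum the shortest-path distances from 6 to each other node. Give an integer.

Distances from 6: 0:2, 1:2, 2:2, 3:2, 4:2, 5:2, 7:1.
Sum = 2 + 2 + 2 + 2 + 2 + 2 + 1 = 13.

13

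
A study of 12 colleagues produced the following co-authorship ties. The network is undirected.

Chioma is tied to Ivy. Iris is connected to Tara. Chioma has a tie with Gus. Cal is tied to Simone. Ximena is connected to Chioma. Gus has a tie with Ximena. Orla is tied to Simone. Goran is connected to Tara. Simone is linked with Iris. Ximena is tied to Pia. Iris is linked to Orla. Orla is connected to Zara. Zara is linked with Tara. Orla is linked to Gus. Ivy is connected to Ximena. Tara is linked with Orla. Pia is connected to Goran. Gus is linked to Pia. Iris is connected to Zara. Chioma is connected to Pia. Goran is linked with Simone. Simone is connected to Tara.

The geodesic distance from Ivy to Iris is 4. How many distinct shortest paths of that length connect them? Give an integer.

2

The shortest distance is 4. The length-4 paths are: Ivy–Ximena–Gus–Orla–Iris; Ivy–Chioma–Gus–Orla–Iris.
That gives 2 distinct shortest paths.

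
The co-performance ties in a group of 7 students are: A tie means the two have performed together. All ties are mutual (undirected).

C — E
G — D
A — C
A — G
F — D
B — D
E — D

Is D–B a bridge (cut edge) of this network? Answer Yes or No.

Yes

Without the D–B edge there is no alternate route between D and B, so the network disconnects. It is a bridge.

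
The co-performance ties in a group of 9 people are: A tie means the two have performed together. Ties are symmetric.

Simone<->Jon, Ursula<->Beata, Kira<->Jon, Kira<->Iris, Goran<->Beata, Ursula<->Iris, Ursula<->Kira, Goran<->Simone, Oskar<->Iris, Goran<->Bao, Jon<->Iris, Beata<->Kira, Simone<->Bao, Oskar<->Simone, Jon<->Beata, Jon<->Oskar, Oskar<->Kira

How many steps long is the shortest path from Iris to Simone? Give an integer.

One shortest route is Iris – Oskar – Simone, which uses 2 edges, and Iris and Simone are not directly tied, so nothing shorter exists. So d(Iris,Simone) = 2.

2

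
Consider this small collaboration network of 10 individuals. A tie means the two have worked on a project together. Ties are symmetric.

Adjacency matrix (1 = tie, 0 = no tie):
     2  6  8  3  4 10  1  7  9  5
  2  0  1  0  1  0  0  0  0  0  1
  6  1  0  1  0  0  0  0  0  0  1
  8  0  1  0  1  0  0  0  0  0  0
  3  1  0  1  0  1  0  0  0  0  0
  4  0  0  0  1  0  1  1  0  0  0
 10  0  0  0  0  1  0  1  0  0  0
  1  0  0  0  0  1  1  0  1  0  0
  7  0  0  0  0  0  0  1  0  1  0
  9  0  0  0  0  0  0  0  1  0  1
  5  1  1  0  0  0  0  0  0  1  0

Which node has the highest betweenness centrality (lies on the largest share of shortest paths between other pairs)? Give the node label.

Unnormalized betweenness of each node: 1:6, 2:16/3, 3:67/6, 4:29/3, 5:41/6, 6:3, 7:29/6, 8:11/6, 9:16/3, 10:0.
3 has the largest value, 67/6, making it the main broker — the node through which the most shortest paths run.

3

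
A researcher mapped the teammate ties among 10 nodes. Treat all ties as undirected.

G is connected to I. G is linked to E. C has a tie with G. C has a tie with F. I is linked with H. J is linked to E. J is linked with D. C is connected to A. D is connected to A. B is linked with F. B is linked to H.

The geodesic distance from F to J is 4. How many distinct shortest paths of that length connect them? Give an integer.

2

The shortest distance is 4. The length-4 paths are: F–C–G–E–J; F–C–A–D–J.
That gives 2 distinct shortest paths.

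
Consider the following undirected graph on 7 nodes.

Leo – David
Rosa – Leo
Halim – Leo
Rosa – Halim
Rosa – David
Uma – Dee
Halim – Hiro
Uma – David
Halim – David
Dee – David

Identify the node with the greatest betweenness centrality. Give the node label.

David

Unnormalized betweenness of each node: David:8, Dee:0, Halim:5, Hiro:0, Leo:0, Rosa:0, Uma:0.
David has the largest value, 8, making it the main broker — the node through which the most shortest paths run.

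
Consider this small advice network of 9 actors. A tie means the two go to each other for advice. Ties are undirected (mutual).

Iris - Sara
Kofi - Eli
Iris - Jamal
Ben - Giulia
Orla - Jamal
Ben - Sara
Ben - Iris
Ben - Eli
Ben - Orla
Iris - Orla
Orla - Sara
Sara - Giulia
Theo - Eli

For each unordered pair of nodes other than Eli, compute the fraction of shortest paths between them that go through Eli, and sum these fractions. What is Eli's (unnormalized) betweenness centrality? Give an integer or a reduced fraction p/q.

Pairs whose geodesics pass through Eli — Theo–Kofi: 1; Theo–Sara: 1; Theo–Giulia: 1; Theo–Jamal: 2/2; Theo–Ben: 1; Theo–Iris: 1; Theo–Orla: 1; Kofi–Sara: 1; Kofi–Giulia: 1; Kofi–Jamal: 2/2; Kofi–Ben: 1; Kofi–Iris: 1; Kofi–Orla: 1.
All other pairs contribute 0.
Summing the contributions gives betweenness(Eli) = 13.

13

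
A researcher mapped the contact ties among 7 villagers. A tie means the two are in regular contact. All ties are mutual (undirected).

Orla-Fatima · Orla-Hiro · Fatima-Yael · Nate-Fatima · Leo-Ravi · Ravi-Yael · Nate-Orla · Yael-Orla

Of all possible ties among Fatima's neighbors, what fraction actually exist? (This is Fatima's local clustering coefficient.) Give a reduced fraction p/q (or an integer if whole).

2/3

Fatima's neighbors: Nate, Orla, and Yael (k = 3).
Possible neighbor pairs: C(3,2) = 3. Edges among them: Nate–Orla, Orla–Yael → e = 2.
Clustering(Fatima) = 2/3.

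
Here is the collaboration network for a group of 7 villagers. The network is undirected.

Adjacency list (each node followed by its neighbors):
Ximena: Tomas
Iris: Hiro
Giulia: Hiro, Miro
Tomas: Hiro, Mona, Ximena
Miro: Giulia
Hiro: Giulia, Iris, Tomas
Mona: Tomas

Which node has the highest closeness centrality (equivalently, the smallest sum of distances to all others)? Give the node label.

Hiro

Farness (sum of distances to all others) for each node — Giulia:12, Hiro:9, Iris:14, Miro:17, Mona:15, Tomas:10, Ximena:15.
The smallest farness is 9, for Hiro, so Hiro has the highest closeness.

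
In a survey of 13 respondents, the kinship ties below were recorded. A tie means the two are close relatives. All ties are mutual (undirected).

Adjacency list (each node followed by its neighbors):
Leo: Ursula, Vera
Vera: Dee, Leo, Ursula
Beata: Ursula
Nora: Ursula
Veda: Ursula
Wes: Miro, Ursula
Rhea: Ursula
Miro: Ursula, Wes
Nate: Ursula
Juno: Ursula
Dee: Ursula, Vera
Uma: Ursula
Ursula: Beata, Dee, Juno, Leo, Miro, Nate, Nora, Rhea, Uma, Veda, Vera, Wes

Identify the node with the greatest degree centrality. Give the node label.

Ursula

Degrees — Beata:1, Dee:2, Juno:1, Leo:2, Miro:2, Nate:1, Nora:1, Rhea:1, Uma:1, Ursula:12, Veda:1, Vera:3, Wes:2.
The maximum is 12, attained only by Ursula.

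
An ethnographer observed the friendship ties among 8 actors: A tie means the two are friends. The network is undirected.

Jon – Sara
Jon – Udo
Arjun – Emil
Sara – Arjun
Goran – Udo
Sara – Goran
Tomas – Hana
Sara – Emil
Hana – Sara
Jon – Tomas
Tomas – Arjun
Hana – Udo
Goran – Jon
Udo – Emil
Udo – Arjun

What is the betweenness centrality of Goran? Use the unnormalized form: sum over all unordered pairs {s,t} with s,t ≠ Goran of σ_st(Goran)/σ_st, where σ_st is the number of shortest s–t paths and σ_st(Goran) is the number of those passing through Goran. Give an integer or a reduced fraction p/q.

1/5

Pairs whose geodesics pass through Goran — Sara–Udo: 1/5.
All other pairs contribute 0.
Summing the contributions gives betweenness(Goran) = 1/5.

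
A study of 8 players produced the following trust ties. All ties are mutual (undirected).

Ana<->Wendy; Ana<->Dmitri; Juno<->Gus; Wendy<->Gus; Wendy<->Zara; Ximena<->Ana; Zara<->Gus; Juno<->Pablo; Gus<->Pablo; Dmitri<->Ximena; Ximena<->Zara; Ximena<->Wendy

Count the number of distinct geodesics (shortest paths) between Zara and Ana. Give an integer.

The shortest distance is 2. The length-2 paths are: Zara–Wendy–Ana; Zara–Ximena–Ana.
That gives 2 distinct shortest paths.

2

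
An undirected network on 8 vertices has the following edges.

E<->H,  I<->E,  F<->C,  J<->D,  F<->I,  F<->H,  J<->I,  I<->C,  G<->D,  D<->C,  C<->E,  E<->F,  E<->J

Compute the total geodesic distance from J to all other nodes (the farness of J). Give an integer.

Distances from J: C:2, D:1, E:1, F:2, G:2, H:2, I:1.
Sum = 2 + 1 + 1 + 2 + 2 + 2 + 1 = 11.

11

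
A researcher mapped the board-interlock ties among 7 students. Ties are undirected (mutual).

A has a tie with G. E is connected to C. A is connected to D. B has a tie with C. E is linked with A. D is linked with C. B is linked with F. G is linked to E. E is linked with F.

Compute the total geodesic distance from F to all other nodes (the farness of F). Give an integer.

Distances from F: A:2, B:1, C:2, D:3, E:1, G:2.
Sum = 2 + 1 + 2 + 3 + 1 + 2 = 11.

11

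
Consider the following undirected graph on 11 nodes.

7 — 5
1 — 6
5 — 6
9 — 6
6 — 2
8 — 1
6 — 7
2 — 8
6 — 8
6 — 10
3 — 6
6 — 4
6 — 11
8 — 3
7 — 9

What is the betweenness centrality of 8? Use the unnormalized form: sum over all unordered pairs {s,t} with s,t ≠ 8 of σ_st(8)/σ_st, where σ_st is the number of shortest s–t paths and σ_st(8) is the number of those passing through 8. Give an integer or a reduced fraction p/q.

3/2

Pairs whose geodesics pass through 8 — 2–1: 1/2; 2–3: 1/2; 1–3: 1/2.
All other pairs contribute 0.
Summing the contributions gives betweenness(8) = 3/2.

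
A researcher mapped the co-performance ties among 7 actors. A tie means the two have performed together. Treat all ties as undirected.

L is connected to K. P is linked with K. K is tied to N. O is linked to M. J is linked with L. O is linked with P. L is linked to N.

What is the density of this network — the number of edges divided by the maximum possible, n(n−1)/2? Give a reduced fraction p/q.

There are 7 edges and 7 nodes, so the maximum possible is C(7,2) = 21.
Density = 7/21 = 1/3.

1/3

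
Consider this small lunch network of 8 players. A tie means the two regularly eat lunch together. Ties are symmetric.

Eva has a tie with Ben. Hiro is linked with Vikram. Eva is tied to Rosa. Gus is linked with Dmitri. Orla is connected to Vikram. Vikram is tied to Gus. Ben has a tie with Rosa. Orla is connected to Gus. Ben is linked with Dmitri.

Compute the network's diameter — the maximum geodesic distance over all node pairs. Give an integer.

Eccentricity of each node (its greatest distance to any other): Ben:4, Dmitri:3, Eva:5, Gus:3, Hiro:5, Orla:4, Rosa:5, Vikram:4.
The maximum eccentricity is 5, realized for instance by the pair Hiro–Rosa via Hiro – Vikram – Gus – Dmitri – Ben – Rosa. So the diameter is 5.

5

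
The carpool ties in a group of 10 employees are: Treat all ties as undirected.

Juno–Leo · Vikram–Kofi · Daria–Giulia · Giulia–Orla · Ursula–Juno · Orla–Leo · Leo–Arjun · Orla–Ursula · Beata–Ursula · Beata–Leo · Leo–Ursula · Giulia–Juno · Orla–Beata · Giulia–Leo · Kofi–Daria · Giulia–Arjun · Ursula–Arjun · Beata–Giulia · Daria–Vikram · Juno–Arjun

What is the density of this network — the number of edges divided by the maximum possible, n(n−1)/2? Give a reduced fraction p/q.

4/9

There are 20 edges and 10 nodes, so the maximum possible is C(10,2) = 45.
Density = 20/45 = 4/9.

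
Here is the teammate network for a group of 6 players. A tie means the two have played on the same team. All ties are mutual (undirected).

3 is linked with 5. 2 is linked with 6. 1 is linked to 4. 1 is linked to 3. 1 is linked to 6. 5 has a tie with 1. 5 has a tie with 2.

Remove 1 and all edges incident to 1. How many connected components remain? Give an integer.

2

Without 1, the remaining ties split the others into: {4}; {2, 3, 5, 6}.
That's 2 separate components.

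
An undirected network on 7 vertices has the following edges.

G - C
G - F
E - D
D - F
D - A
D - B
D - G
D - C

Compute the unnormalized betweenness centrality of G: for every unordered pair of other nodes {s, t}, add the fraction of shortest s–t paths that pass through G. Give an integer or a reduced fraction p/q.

1/2

Pairs whose geodesics pass through G — F–C: 1/2.
All other pairs contribute 0.
Summing the contributions gives betweenness(G) = 1/2.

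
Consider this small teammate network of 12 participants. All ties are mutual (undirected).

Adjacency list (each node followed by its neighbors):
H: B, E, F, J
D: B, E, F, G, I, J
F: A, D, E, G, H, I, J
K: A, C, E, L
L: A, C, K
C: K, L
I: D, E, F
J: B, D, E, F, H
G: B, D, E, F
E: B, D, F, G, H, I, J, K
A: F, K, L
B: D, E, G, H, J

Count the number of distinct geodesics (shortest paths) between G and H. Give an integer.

The shortest distance is 2. The length-2 paths are: G–E–H; G–F–H; G–B–H.
That gives 3 distinct shortest paths.

3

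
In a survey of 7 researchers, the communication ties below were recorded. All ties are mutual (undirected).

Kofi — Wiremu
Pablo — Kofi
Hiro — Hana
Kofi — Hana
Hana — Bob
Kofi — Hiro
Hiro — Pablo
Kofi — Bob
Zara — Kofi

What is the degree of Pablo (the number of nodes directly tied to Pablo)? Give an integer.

2

Pablo is directly tied to Hiro and Kofi. That is 2 neighbors, so the degree of Pablo is 2.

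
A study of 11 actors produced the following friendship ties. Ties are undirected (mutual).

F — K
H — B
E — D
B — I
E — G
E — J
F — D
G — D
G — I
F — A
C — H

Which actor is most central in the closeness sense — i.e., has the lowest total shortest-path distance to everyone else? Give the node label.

G

Farness (sum of distances to all others) for each node — A:37, B:30, C:46, D:23, E:25, F:28, G:22, H:37, I:25, J:34, K:37.
The smallest farness is 22, for G, so G has the highest closeness.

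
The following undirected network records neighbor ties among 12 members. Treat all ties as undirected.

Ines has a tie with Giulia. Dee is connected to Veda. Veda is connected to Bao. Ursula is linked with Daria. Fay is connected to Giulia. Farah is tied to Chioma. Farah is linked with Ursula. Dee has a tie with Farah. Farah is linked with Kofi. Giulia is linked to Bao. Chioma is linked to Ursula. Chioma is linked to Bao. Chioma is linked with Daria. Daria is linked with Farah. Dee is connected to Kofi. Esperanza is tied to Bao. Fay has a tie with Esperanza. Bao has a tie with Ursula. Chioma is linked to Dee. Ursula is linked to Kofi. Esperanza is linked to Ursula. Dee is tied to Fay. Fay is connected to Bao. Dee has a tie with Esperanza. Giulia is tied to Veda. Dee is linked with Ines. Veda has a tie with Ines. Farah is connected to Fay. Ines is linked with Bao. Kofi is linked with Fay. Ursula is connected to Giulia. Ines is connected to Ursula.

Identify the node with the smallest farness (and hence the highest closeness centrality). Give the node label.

Farness (sum of distances to all others) for each node — Bao:15, Chioma:17, Daria:20, Dee:15, Esperanza:18, Farah:16, Fay:16, Giulia:17, Ines:17, Kofi:18, Ursula:14, Veda:19.
The smallest farness is 14, for Ursula, so Ursula has the highest closeness.

Ursula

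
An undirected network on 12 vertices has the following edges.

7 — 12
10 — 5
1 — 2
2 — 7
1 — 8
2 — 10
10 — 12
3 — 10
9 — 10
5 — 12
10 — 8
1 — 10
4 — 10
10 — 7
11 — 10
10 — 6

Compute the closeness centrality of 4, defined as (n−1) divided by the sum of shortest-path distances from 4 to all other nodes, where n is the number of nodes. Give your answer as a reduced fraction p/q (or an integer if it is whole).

11/21

Distances from 4: 1:2, 2:2, 3:2, 5:2, 6:2, 7:2, 8:2, 9:2, 10:1, 11:2, 12:2. Sum = 21.
n = 12, so closeness = 11/21.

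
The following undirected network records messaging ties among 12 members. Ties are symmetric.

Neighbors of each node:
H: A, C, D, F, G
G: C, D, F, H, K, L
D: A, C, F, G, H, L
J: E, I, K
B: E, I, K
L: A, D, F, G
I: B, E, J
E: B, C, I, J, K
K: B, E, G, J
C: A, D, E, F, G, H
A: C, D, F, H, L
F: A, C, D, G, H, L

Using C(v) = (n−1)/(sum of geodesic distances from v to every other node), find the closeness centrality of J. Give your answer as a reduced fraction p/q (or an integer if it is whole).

11/24

Distances from J: A:3, B:2, C:2, D:3, E:1, F:3, G:2, H:3, I:1, K:1, L:3. Sum = 24.
n = 12, so closeness = 11/24.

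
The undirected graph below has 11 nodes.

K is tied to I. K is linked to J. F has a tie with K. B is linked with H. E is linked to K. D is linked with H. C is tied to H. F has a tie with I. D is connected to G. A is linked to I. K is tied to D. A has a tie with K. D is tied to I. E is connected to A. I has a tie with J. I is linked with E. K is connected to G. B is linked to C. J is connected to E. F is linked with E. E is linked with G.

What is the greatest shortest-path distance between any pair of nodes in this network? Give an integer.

4

Eccentricity of each node (its greatest distance to any other): A:4, B:4, C:4, D:2, E:4, F:4, G:3, H:3, I:3, J:4, K:3.
The maximum eccentricity is 4, realized for instance by the pair B–J via B – H – D – K – J. So the diameter is 4.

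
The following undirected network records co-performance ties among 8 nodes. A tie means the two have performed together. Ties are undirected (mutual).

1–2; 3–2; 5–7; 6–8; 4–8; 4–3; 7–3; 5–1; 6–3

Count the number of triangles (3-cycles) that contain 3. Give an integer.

0

3's neighbors are 2, 4, 6, and 7, but none of them are tied to each other, so no triangle contains 3.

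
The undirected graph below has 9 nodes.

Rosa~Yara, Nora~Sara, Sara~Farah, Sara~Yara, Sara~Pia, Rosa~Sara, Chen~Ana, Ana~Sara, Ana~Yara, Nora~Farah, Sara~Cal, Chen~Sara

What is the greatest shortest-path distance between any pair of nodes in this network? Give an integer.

Eccentricity of each node (its greatest distance to any other): Ana:2, Cal:2, Chen:2, Farah:2, Nora:2, Pia:2, Rosa:2, Sara:1, Yara:2.
The maximum eccentricity is 2, realized for instance by the pair Pia–Chen via Pia – Sara – Chen. So the diameter is 2.

2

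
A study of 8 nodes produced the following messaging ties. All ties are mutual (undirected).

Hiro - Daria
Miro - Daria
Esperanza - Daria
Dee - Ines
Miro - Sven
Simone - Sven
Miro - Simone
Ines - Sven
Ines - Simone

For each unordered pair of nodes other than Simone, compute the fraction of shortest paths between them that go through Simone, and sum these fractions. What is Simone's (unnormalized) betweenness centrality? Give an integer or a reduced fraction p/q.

4

Pairs whose geodesics pass through Simone — Hiro–Dee: 1/2; Hiro–Ines: 1/2; Miro–Dee: 1/2; Miro–Ines: 1/2; Esperanza–Dee: 1/2; Esperanza–Ines: 1/2; Dee–Daria: 1/2; Daria–Ines: 1/2.
All other pairs contribute 0.
Summing the contributions gives betweenness(Simone) = 4.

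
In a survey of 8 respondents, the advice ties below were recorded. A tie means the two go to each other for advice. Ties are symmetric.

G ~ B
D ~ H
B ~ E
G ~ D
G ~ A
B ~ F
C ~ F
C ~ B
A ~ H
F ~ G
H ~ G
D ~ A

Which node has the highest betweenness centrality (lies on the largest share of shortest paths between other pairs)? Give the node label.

Unnormalized betweenness of each node: A:0, B:8, C:0, D:0, E:0, F:2, G:12, H:0.
G has the largest value, 12, making it the main broker — the node through which the most shortest paths run.

G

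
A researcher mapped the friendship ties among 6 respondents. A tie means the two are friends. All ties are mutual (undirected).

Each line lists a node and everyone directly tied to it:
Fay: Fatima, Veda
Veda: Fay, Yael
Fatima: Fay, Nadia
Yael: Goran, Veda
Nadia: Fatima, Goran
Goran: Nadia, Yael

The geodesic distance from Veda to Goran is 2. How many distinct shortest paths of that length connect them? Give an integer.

The shortest distance is 2, and the only length-2 path is Veda–Yael–Goran. So there is exactly 1 shortest path.

1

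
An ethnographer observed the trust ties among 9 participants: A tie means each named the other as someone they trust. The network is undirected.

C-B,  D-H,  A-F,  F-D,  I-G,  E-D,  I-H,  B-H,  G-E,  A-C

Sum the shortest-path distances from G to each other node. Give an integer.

Distances from G: A:4, B:3, C:4, D:2, E:1, F:3, H:2, I:1.
Sum = 4 + 3 + 4 + 2 + 1 + 3 + 2 + 1 = 20.

20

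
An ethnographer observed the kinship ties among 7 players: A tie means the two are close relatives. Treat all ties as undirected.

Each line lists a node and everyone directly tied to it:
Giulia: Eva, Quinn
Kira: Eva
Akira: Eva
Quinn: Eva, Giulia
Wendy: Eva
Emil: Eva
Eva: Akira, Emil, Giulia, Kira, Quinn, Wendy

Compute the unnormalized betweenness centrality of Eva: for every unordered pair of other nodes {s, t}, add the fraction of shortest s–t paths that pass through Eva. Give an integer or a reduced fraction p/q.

14

Pairs whose geodesics pass through Eva — Quinn–Wendy: 1; Quinn–Emil: 1; Quinn–Akira: 1; Quinn–Kira: 1; Wendy–Emil: 1; Wendy–Giulia: 1; Wendy–Akira: 1; Wendy–Kira: 1; Emil–Giulia: 1; Emil–Akira: 1; Emil–Kira: 1; Giulia–Akira: 1; Giulia–Kira: 1; Akira–Kira: 1.
All other pairs contribute 0.
Summing the contributions gives betweenness(Eva) = 14.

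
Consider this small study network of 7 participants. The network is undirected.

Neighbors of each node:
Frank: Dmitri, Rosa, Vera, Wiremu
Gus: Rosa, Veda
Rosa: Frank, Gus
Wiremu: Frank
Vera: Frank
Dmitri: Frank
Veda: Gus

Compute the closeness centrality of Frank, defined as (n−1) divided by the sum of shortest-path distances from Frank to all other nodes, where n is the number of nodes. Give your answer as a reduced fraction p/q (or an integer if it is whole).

Distances from Frank: Dmitri:1, Gus:2, Rosa:1, Veda:3, Vera:1, Wiremu:1. Sum = 9.
n = 7, so closeness = 6/9 = 2/3.

2/3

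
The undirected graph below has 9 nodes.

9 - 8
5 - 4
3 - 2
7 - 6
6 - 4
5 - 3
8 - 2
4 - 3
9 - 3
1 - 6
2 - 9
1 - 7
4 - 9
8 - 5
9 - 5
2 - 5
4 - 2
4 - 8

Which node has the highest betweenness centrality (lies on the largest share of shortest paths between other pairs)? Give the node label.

4

Unnormalized betweenness of each node: 1:0, 2:1/4, 3:0, 4:61/4, 5:1/4, 6:12, 7:0, 8:0, 9:1/4.
4 has the largest value, 61/4, making it the main broker — the node through which the most shortest paths run.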